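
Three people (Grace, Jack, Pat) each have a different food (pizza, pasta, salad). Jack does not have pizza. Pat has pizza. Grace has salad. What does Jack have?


From clues:
  Pat → pizza
  Grace → salad
By elimination, Jack gets the remaining.

pasta


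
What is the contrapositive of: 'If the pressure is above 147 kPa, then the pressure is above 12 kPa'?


Original: If the pressure is above 147 kPa, then the pressure is above 12 kPa
Contrapositive: If ¬Q, then ¬P
Negate Q: not (the pressure is above 12 kPa)
Negate P: not (the pressure is above 147 kPa)

If not (the pressure is above 12 kPa), then not (the pressure is above 147 kPa).


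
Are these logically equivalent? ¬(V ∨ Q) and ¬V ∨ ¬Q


Expression 1: ¬(V ∨ Q)
Expression 2: ¬V ∨ ¬Q
Truth table (V Q | Expr1 Expr2):
  T T |   F     F
  T F |   F     T   ← differ
  F T |   F     T   ← differ
  F F |   T     T
Counterexample: V=T, Q=F gives Expr1 = F but Expr2 = T, so the expressions are NOT logically equivalent.

No


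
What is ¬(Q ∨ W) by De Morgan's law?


De Morgan's law: ¬(P ∨ Q) ≡ ¬P ∧ ¬Q
¬(Q ∨ W) = ¬Q ∧ ¬W

¬Q ∧ ¬W


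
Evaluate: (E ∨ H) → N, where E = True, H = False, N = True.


E = True, H = False, N = True
Step 1: E ∨ H = True OR False = True
Step 2: (True) → N: false only when antecedent=True and N=False.
Result: True

True


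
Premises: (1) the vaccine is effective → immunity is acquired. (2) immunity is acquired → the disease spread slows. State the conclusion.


Hypothetical syllogism: P → Q, Q → R ⊢ P → R
Premise 1: the vaccine is effective → immunity is acquired
Premise 2: immunity is acquired → the disease spread slows
Chain the implications: the middle term (immunity is acquired) links the two.
Conclusion: If the vaccine is effective, then the disease spread slows.

If the vaccine is effective, then the disease spread slows.


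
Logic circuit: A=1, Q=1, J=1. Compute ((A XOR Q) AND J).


A XOR Q = 1^1 = 0
0 AND 1 = 0

0


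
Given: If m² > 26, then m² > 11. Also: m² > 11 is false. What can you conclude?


Modus tollens: P → Q, ¬Q ⊢ ¬P
P: m² > 26
Q: m² > 11
We have P → Q and Q is false.
By modus tollens, P must be false.

It is not the case that m² > 26


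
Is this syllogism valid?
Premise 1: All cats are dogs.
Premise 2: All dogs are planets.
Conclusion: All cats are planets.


Premise 1: All cats are dogs.
Premise 2: All dogs are planets.
Conclusion: All cats are planets.
Barbara syllogism (AAA-1): All A are B, All B are C → All A are C.
Middle term (dogs) distributed in premise 2.

Valid


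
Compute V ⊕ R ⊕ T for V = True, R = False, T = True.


V = True, R = False, T = True
Step 1: V ⊕ R = True XOR False = True
Step 2: True ⊕ T = True XOR True = False
XOR is true when an odd number of operands are true.

False


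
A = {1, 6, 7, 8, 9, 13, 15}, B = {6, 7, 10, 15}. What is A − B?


A = {1, 6, 7, 8, 9, 13, 15}
B = {6, 7, 10, 15}
Operation: difference A − B
In A but not B: 1, 8, 9, 13

{1, 8, 9, 13}


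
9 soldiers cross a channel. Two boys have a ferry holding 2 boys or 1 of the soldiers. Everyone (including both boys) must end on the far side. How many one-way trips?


Per crossing of one of the soldiers: boys→, one←, one of the soldiers→, one← = 4 trips
9 × 4 = 36, + 1 final boys→ = 37
Minimum trips = 37

37


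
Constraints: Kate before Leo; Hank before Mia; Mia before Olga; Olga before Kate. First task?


Constraints: Kate before Leo; Hank before Mia; Mia before Olga; Olga before Kate
The first task can have nothing scheduled before it, so it must never appear on the right of a 'before'.
Tasks appearing after some 'before': Leo, Mia, Olga, Kate.
The only task not in that list is Hank → it is first.

Hank


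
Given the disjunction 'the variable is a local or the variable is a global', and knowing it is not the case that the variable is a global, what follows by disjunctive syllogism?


Disjunctive syllogism: P ∨ Q, ¬P ⊢ Q
Disjunction: the variable is a local ∨ the variable is a global
We know it is not the case that the variable is a global.
By disjunctive syllogism, the other disjunct must be true.

The variable is a local


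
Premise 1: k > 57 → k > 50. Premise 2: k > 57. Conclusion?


Modus ponens: P → Q, P ⊢ Q
P: k > 57
Q: k > 50
We have P → Q and P is true.
By modus ponens, Q must be true.

k > 50


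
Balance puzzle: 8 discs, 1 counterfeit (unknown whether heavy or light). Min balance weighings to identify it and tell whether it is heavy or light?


Let n = 8. 16 possibilities (n discs × lighter/heavier); each weighing has 3 outcomes.
Bound for k weighings: say the first weighing puts j discs on each pan. If it tips, the 2j weighed discs remain suspects (each with a known direction) and k-1 weighings give 3^(k-1) outcomes; 3^(k-1) is odd, so 2j ≤ 3^(k-1) - 1. If it balances, the n - 2j unweighed discs remain with direction unknown: 2(n - 2j) ≤ 3^(k-1) - 1 by the same parity argument. Adding, n ≤ (3^(k-1) - 1) + (3^(k-1) - 1)/2 = (3^k - 3)/2, and the classical three-group strategy achieves this (3 discs in 2 weighings, 12 in 3, 39 in 4, 120 in 5).
So we need the smallest k with (3^k - 3)/2 ≥ 8.
k = 2: (3^2 - 3)/2 = 3 < 8 ✗
k = 3: (3^3 - 3)/2 = 12 ≥ 8 ✓

3


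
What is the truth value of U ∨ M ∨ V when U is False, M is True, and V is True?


U = False, M = True, V = True
Step 1: U ∨ M = False OR True = True
Step 2: True ∨ V = True OR True = True
OR is true when at least one operand is true.

True


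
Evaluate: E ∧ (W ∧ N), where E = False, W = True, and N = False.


E = False, W = True, N = False
Step 1: W ∧ N = True AND False = False
Step 2: E ∧ False = False AND False = False
AND is true only when ALL operands are true.

False


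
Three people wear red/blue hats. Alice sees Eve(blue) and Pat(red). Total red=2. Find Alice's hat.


Total red = 2, seen red = 1
Own red = 2 - 1 = 1
Alice's hat is red.

red


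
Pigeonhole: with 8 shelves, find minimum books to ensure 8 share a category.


Pigeonhole: to guarantee k in one of n categories, need (k-1)×n + 1.
k = 8, n = 8
Minimum = (8-1) × 8 + 1 = 7 × 8 + 1

57


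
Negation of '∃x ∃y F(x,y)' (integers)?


Original: ∃x ∃y F(x,y)
Rule: ¬∀→∃, ¬∃→∀, negate predicate.
Negation: ∀x ∀y ¬F(x,y)

∀x ∀y ¬F(x,y)


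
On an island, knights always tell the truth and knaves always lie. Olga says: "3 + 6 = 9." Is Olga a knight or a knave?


Statement: "3 + 6 = 9."
Actual: 3 + 6 = 9
Claimed: 9
Statement is TRUE → Olga tells the truth → Knight

Knight


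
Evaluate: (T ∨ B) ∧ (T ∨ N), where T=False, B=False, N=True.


T = False, B = False, N = True
Expression: (T ∨ B) ∧ (T ∨ N)
Step 1: T ∨ B = False OR False = False
Step 2: T ∨ N = False OR True = True
Step 3: (False) ∧ (True) = False AND True = False

False


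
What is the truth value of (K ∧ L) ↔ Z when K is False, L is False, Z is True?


K = False, L = False, Z = True
Step 1: K ∧ L = False AND False = False
Step 2: (False) ↔ Z: true when both sides have same truth value.
Result: False ↔ True = False

False


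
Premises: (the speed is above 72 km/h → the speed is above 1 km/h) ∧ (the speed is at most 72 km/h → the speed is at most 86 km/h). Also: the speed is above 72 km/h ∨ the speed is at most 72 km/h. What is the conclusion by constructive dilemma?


Constructive dilemma: (P → Q) ∧ (R → S), P ∨ R ⊢ Q ∨ S
Premise 1: the speed is above 72 km/h → the speed is above 1 km/h
Premise 2: the speed is at most 72 km/h → the speed is at most 86 km/h
Premise 3: the speed is above 72 km/h ∨ the speed is at most 72 km/h
Case 1: Assuming the speed is above 72 km/h, then by Premise 1, the speed is above 1 km/h.
Case 2: Assuming the speed is at most 72 km/h, then by Premise 2, the speed is at most 86 km/h.
Since one of the speed is above 72 km/h or the speed is at most 72 km/h must hold, we get the speed is above 1 km/h or the speed is at most 86 km/h.

The speed is above 1 km/h or the speed is at most 86 km/h.


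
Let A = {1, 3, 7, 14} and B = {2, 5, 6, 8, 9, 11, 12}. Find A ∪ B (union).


A = {1, 3, 7, 14}
B = {2, 5, 6, 8, 9, 11, 12}
Operation: union
All elements combined: 1, 2, 3, 5, 6, 7, 8, 9, 11, 12, 14

{1, 2, 3, 5, 6, 7, 8, 9, 11, 12, 14}


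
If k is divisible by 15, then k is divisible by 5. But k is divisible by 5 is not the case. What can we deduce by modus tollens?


Modus tollens: P → Q, ¬Q ⊢ ¬P
P: k is divisible by 15
Q: k is divisible by 5
We have P → Q and Q is false.
By modus tollens, P must be false.

It is not the case that k is divisible by 15


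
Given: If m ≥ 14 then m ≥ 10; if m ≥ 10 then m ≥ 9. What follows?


Hypothetical syllogism: P → Q, Q → R ⊢ P → R
Premise 1: m ≥ 14 → m ≥ 10
Premise 2: m ≥ 10 → m ≥ 9
Chain the implications: the middle term (m ≥ 10) links the two.
Conclusion: If m ≥ 14, then m ≥ 9.

If m ≥ 14, then m ≥ 9.


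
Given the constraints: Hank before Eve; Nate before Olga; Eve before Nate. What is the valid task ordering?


Constraints: Hank before Eve; Nate before Olga; Eve before Nate
Method: repeatedly schedule the remaining task that has no remaining task required before it.
  Step 1: remaining {Hank, Nate, Eve, Olga}; every task except Hank still has a predecessor pending → schedule Hank.
  Step 2: remaining {Nate, Eve, Olga}; every task except Eve still has a predecessor pending → schedule Eve.
  Step 3: remaining {Nate, Olga}; every task except Nate still has a predecessor pending → schedule Nate.
  Step 4: only Olga remains → schedule Olga.
Resulting order:

Hank → Eve → Nate → Olga


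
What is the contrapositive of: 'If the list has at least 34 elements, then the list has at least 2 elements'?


Original: If the list has at least 34 elements, then the list has at least 2 elements
Contrapositive: If ¬Q, then ¬P
Negate Q: not (the list has at least 2 elements)
Negate P: not (the list has at least 34 elements)

If not (the list has at least 2 elements), then not (the list has at least 34 elements).


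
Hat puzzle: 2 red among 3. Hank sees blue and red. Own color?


Total red = 2, seen red = 1
Own red = 2 - 1 = 1
Hank's hat is red.

red


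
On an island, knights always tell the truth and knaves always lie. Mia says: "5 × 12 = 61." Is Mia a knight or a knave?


Statement: "5 × 12 = 61."
Actual: 5 × 12 = 60
Claimed: 61
Statement is FALSE → Mia lies → Knave

Knave


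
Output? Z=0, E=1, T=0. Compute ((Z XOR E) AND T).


Z XOR E = 0^1 = 1
1 AND 0 = 0

0


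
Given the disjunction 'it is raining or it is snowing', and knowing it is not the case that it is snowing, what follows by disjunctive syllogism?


Disjunctive syllogism: P ∨ Q, ¬P ⊢ Q
Disjunction: it is raining ∨ it is snowing
We know it is not the case that it is snowing.
By disjunctive syllogism, the other disjunct must be true.

It is raining


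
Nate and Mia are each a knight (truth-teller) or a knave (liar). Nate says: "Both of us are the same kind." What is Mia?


Nate says: "Both of us are the same kind."
Case 1: Nate is a Knight (truth-teller)
  Statement is true → they ARE the same → Mia is also a Knight
Case 2: Nate is a Knave (liar)
  Statement is false → they are NOT the same → Mia is a Knight
In both cases, Mia is a Knight.

Knight


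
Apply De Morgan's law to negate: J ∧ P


De Morgan's law: ¬(P ∧ Q) ≡ ¬P ∨ ¬Q
¬(J ∧ P) = ¬J ∨ ¬P

¬J ∨ ¬P


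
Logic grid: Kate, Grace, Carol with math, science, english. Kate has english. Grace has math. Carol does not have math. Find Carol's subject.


From clues:
  Kate → english
  Grace → math
By elimination, Carol gets the remaining.

science


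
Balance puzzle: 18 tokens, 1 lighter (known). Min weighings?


Each weighing has 3 outcomes (left heavy / balance / right heavy), so k weighings distinguish at most 3^k cases; splitting into three near-equal groups achieves this.
Need 3^k ≥ 18: 3^2 = 9 < 18 ≤ 3^3 = 27
k = ⌈log₃(18)⌉ = 3

3


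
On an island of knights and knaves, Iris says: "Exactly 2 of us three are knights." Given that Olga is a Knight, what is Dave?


Iris claims exactly 2 knights among Iris, Olga, Dave.
Given: Olga is a Knight.

Case 1: Iris is a Knight (tells truth)
  Then exactly 2 of the three are knights.
  Counting Iris, Olga: 2 knight(s) so far. Need 0 more → Dave = Knave.
Case 2: Iris is a Knave (lies)
  Then the count is NOT 2.
  If Dave = Knight, count = 2 = 2 → claim would be true, contradicts lie.
  If Dave = Knave, count = 1 ≠ 2 → lie confirmed ✓

Dave is a Knave.

Knave


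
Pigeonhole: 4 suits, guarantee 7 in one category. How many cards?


Pigeonhole: to guarantee k in one of n categories, need (k-1)×n + 1.
k = 7, n = 4
Minimum = (7-1) × 4 + 1 = 6 × 4 + 1

25


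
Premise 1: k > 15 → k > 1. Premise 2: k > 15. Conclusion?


Modus ponens: P → Q, P ⊢ Q
P: k > 15
Q: k > 1
We have P → Q and P is true.
By modus ponens, Q must be true.

k > 1


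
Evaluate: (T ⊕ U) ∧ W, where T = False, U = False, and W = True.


T = False, U = False, W = True
Step 1: T ⊕ U = False XOR False = False
Step 2: False ∧ W = False AND True = False
XOR true when exactly one of T,U is true; then AND with W.

False


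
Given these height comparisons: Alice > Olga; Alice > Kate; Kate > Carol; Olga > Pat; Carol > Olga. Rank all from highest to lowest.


Constraints: Alice > Olga; Alice > Kate; Kate > Carol; Olga > Pat; Carol > Olga
Method: at each step, the next-highest is the one remaining person who never appears on the smaller side of a constraint between remaining people.
  Step 1: remaining {Carol, Kate, Alice, Olga, Pat}; on the smaller side: {Carol, Kate, Olga, Pat} → Alice is next (Alice > Olga; Alice > Kate).
  Step 2: remaining {Carol, Kate, Olga, Pat}; on the smaller side: {Carol, Olga, Pat} → Kate is next (Kate > Carol).
  Step 3: remaining {Carol, Olga, Pat}; on the smaller side: {Olga, Pat} → Carol is next (Carol > Olga).
  Step 4: remaining {Olga, Pat}; on the smaller side: {Pat} → Olga is next (Olga > Pat).
  Step 5: only Pat remains → lowest.
Final ranking (highest to lowest):

Alice > Kate > Carol > Olga > Pat


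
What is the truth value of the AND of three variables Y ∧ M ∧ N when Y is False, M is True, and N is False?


Y = False, M = True, N = False
Step 1: Y ∧ M = False AND True = False
Step 2: (False) ∧ N = (False) AND False = False
AND is true only when ALL operands are true.

False


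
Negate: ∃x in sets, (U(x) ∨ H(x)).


Original: ∃x (U(x) ∨ H(x))
Rule: ¬∀→∃, ¬∃→∀, negate predicate.
Negation: ∀x (¬U(x) ∧ ¬H(x))

∀x (¬U(x) ∧ ¬H(x))


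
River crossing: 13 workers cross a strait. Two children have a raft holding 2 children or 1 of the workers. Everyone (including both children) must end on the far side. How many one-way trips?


Per crossing of one of the workers: children→, one←, one of the workers→, one← = 4 trips
13 × 4 = 52, + 1 final children→ = 53
Minimum trips = 53

53


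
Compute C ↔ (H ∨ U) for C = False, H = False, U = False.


C = False, H = False, U = False
Step 1: H ∨ U = False OR False = False
Step 2: C ↔ (False): true when both sides have same truth value.
Result: False ↔ False = True

True


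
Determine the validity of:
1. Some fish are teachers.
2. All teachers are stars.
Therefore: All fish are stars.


Premise 1: Some fish are teachers.
Premise 2: All teachers are stars.
Conclusion: All fish are stars.
Fallacy: illicit minor. The minor term (fish) is distributed in the conclusion ('All fish ...') but undistributed in its premise ('Some fish are teachers' doesn't cover all fish).
Only 'Some fish are stars' follows, not 'All'.

Invalid


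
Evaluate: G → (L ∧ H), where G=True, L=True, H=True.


G = True, L = True, H = True
Expression: G → (L ∧ H)
Step 1: L ∧ H = True AND True = True
Step 2: G → (True) = True → True = True

True


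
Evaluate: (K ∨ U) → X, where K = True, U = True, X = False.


K = True, U = True, X = False
Step 1: K ∨ U = True OR True = True
Step 2: (True) → X: false only when antecedent=True and X=False.
Result: False

False


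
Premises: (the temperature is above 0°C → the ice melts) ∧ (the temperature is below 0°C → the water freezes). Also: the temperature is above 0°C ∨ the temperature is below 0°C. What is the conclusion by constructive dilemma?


Constructive dilemma: (P → Q) ∧ (R → S), P ∨ R ⊢ Q ∨ S
Premise 1: the temperature is above 0°C → the ice melts
Premise 2: the temperature is below 0°C → the water freezes
Premise 3: the temperature is above 0°C ∨ the temperature is below 0°C
Case 1: Assuming the temperature is above 0°C, then by Premise 1, the ice melts.
Case 2: Assuming the temperature is below 0°C, then by Premise 2, the water freezes.
Since one of the temperature is above 0°C or the temperature is below 0°C must hold, we get the ice melts or the water freezes.

The ice melts or the water freezes.


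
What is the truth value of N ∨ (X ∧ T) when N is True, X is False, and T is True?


N = True, X = False, T = True
Step 1: X ∧ T = False AND True = False
Step 2: N ∨ False = True OR False = True
AND evaluated first (higher precedence); then OR applied.

True


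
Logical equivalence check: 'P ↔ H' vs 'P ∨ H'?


Expression 1: P ↔ H
Expression 2: P ∨ H
Truth table (P H | Expr1 Expr2):
  T T |   T     T
  T F |   F     T   ← differ
  F T |   F     T   ← differ
  F F |   T     F   ← differ
Counterexample: P=T, H=F gives Expr1 = F but Expr2 = T, so the expressions are NOT logically equivalent.

No


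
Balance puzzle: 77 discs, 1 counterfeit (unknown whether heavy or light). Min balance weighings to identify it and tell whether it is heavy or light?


Let n = 77. 154 possibilities (n discs × lighter/heavier); each weighing has 3 outcomes.
Bound for k weighings: say the first weighing puts j discs on each pan. If it tips, the 2j weighed discs remain suspects (each with a known direction) and k-1 weighings give 3^(k-1) outcomes; 3^(k-1) is odd, so 2j ≤ 3^(k-1) - 1. If it balances, the n - 2j unweighed discs remain with direction unknown: 2(n - 2j) ≤ 3^(k-1) - 1 by the same parity argument. Adding, n ≤ (3^(k-1) - 1) + (3^(k-1) - 1)/2 = (3^k - 3)/2, and the classical three-group strategy achieves this (3 discs in 2 weighings, 12 in 3, 39 in 4, 120 in 5).
So we need the smallest k with (3^k - 3)/2 ≥ 77.
k = 4: (3^4 - 3)/2 = 39 < 77 ✗
k = 5: (3^5 - 3)/2 = 120 ≥ 77 ✓

5


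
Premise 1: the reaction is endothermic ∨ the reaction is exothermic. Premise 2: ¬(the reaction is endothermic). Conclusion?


Disjunctive syllogism: P ∨ Q, ¬P ⊢ Q
Disjunction: the reaction is endothermic ∨ the reaction is exothermic
We know it is not the case that the reaction is endothermic.
By disjunctive syllogism, the other disjunct must be true.

The reaction is exothermic


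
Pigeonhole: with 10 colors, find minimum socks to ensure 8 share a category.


Pigeonhole: to guarantee k in one of n categories, need (k-1)×n + 1.
k = 8, n = 10
Minimum = (8-1) × 10 + 1 = 7 × 10 + 1

71


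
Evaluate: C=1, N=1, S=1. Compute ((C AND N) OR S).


C AND N = 1&1 = 1
1 OR 1 = 1

1


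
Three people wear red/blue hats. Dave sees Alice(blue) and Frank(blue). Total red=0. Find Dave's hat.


Total red = 0, seen red = 0
Own red = 0 - 0 = 0
Dave's hat is blue.

blue


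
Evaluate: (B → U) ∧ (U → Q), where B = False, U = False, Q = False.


B = False, U = False, Q = False
Step 1: B → U is false only when B=True and U=False. Result: True
Step 2: U → Q is false only when U=True and Q=False. Result: True
Step 3: True ∧ True = True

True


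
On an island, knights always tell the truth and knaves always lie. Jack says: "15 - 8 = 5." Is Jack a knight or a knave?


Statement: "15 - 8 = 5."
Actual: 15 - 8 = 7
Claimed: 5
Statement is FALSE → Jack lies → Knave

Knave


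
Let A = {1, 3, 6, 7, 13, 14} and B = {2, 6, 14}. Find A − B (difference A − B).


A = {1, 3, 6, 7, 13, 14}
B = {2, 6, 14}
Operation: difference A − B
In A but not B: 1, 3, 7, 13

{1, 3, 7, 13}


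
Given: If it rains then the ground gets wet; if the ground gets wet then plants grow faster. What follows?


Hypothetical syllogism: P → Q, Q → R ⊢ P → R
Premise 1: it rains → the ground gets wet
Premise 2: the ground gets wet → plants grow faster
Chain the implications: the middle term (the ground gets wet) links the two.
Conclusion: If it rains, then plants grow faster.

If it rains, then plants grow faster.


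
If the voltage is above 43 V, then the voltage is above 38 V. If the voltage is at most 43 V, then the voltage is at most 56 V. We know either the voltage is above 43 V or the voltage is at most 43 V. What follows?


Constructive dilemma: (P → Q) ∧ (R → S), P ∨ R ⊢ Q ∨ S
Premise 1: the voltage is above 43 V → the voltage is above 38 V
Premise 2: the voltage is at most 43 V → the voltage is at most 56 V
Premise 3: the voltage is above 43 V ∨ the voltage is at most 43 V
Case 1: Assuming the voltage is above 43 V, then by Premise 1, the voltage is above 38 V.
Case 2: Assuming the voltage is at most 43 V, then by Premise 2, the voltage is at most 56 V.
Since one of the voltage is above 43 V or the voltage is at most 43 V must hold, we get the voltage is above 38 V or the voltage is at most 56 V.

The voltage is above 38 V or the voltage is at most 56 V.


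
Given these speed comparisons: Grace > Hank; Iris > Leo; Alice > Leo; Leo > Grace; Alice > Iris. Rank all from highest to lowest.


Constraints: Grace > Hank; Iris > Leo; Alice > Leo; Leo > Grace; Alice > Iris
Method: at each step, the next-highest is the one remaining person who never appears on the smaller side of a constraint between remaining people.
  Step 1: remaining {Grace, Alice, Hank, Leo, Iris}; on the smaller side: {Grace, Hank, Leo, Iris} → Alice is next (Alice > Leo; Alice > Iris).
  Step 2: remaining {Grace, Hank, Leo, Iris}; on the smaller side: {Grace, Hank, Leo} → Iris is next (Iris > Leo).
  Step 3: remaining {Grace, Hank, Leo}; on the smaller side: {Grace, Hank} → Leo is next (Leo > Grace).
  Step 4: remaining {Grace, Hank}; on the smaller side: {Hank} → Grace is next (Grace > Hank).
  Step 5: only Hank remains → lowest.
Final ranking (highest to lowest):

Alice > Iris > Leo > Grace > Hank


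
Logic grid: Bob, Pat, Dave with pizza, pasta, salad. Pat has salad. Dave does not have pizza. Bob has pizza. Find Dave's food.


From clues:
  Bob → pizza
  Pat → salad
By elimination, Dave gets the remaining.

pasta


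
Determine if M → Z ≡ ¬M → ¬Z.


Expression 1: M → Z
Expression 2: ¬M → ¬Z
Truth table (M Z | Expr1 Expr2):
  T T |   T     T
  T F |   F     T   ← differ
  F T |   T     F   ← differ
  F F |   T     T
Counterexample: M=T, Z=F gives Expr1 = F but Expr2 = T, so the expressions are NOT logically equivalent.

No


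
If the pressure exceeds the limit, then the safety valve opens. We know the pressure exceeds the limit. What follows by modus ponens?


Modus ponens: P → Q, P ⊢ Q
P: the pressure exceeds the limit
Q: the safety valve opens
We have P → Q and P is true.
By modus ponens, Q must be true.

The safety valve opens


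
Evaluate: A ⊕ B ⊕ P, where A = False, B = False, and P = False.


A = False, B = False, P = False
Step 1: A ⊕ B = False XOR False = False
Step 2: False ⊕ P = False XOR False = False
XOR is true when an odd number of operands are true.

False


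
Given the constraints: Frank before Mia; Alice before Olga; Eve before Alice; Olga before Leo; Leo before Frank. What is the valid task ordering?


Constraints: Frank before Mia; Alice before Olga; Eve before Alice; Olga before Leo; Leo before Frank
Method: repeatedly schedule the remaining task that has no remaining task required before it.
  Step 1: remaining {Frank, Leo, Mia, Eve, Alice, Olga}; every task except Eve still has a predecessor pending → schedule Eve.
  Step 2: remaining {Frank, Leo, Mia, Alice, Olga}; every task except Alice still has a predecessor pending → schedule Alice.
  Step 3: remaining {Frank, Leo, Mia, Olga}; every task except Olga still has a predecessor pending → schedule Olga.
  Step 4: remaining {Frank, Leo, Mia}; every task except Leo still has a predecessor pending → schedule Leo.
  Step 5: remaining {Frank, Mia}; every task except Frank still has a predecessor pending → schedule Frank.
  Step 6: only Mia remains → schedule Mia.
Resulting order:

Eve → Alice → Olga → Leo → Frank → Mia


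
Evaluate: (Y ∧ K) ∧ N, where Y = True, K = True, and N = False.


Y = True, K = True, N = False
Step 1: Y ∧ K = True AND True = True
Step 2: True ∧ N = True AND False = False
AND is true only when ALL operands are true.

False


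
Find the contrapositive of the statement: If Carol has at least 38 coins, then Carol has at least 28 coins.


Original: If Carol has at least 38 coins, then Carol has at least 28 coins
Contrapositive: If ¬Q, then ¬P
Negate Q: not (Carol has at least 28 coins)
Negate P: not (Carol has at least 38 coins)

If not (Carol has at least 28 coins), then not (Carol has at least 38 coins).


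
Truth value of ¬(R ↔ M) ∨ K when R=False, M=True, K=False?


R = False, M = True, K = False
Expression: ¬(R ↔ M) ∨ K
Step 1: R ↔ M = (False iff True) = False
Step 2: ¬(R ↔ M) = NOT False = True
Step 3: (True) ∨ K = True OR False = True

True


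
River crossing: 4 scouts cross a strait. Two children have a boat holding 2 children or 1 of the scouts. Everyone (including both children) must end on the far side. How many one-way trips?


Per crossing of one of the scouts: children→, one←, one of the scouts→, one← = 4 trips
4 × 4 = 16, + 1 final children→ = 17
Minimum trips = 17

17


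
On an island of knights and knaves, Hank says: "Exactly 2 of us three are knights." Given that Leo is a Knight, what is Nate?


Hank claims exactly 2 knights among Hank, Leo, Nate.
Given: Leo is a Knight.

Case 1: Hank is a Knight (tells truth)
  Then exactly 2 of the three are knights.
  Counting Hank, Leo: 2 knight(s) so far. Need 0 more → Nate = Knave.
Case 2: Hank is a Knave (lies)
  Then the count is NOT 2.
  If Nate = Knight, count = 2 = 2 → claim would be true, contradicts lie.
  If Nate = Knave, count = 1 ≠ 2 → lie confirmed ✓

Nate is a Knave.

Knave


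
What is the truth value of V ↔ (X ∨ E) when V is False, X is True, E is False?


V = False, X = True, E = False
Step 1: X ∨ E = True OR False = True
Step 2: V ↔ (True): true when both sides have same truth value.
Result: False ↔ True = False

False


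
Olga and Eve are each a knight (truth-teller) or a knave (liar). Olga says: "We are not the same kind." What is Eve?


Olga says: "We are not the same kind."
Case 1: Olga is a Knight (truth-teller)
  Statement is true → they ARE different → Eve is a Knave
Case 2: Olga is a Knave (liar)
  Statement is false → they are NOT different → Eve is a Knave
In both cases, Eve is a Knave.

Knave


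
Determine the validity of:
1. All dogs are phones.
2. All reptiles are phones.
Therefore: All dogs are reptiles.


Premise 1: All dogs are phones.
Premise 2: All reptiles are phones.
Conclusion: All dogs are reptiles.
Fallacy: undistributed middle. phones is predicate in both.
Counterexample: dogs and reptiles could be disjoint subsets of phones.

Invalid


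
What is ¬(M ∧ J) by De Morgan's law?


De Morgan's law: ¬(P ∧ Q) ≡ ¬P ∨ ¬Q
¬(M ∧ J) = ¬M ∨ ¬J

¬M ∨ ¬J


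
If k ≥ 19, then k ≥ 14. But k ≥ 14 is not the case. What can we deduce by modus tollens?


Modus tollens: P → Q, ¬Q ⊢ ¬P
P: k ≥ 19
Q: k ≥ 14
We have P → Q and Q is false.
By modus tollens, P must be false.

It is not the case that k ≥ 19


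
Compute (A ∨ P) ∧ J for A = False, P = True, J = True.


A = False, P = True, J = True
Step 1: A ∨ P = False OR True = True
Step 2: True ∧ J = True AND True = True
OR is true when at least one operand is true; AND requires both.

True


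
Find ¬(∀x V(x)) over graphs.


Original: ∀x V(x)
Rule: ¬∀→∃, ¬∃→∀, negate predicate.
Negation: ∃x ¬V(x)

∃x ¬V(x)


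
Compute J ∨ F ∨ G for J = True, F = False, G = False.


J = True, F = False, G = False
Step 1: J ∨ F = True OR False = True
Step 2: True ∨ G = True OR False = True
OR is true when at least one operand is true.

True


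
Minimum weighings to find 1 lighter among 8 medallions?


Each weighing has 3 outcomes (left heavy / balance / right heavy), so k weighings distinguish at most 3^k cases; splitting into three near-equal groups achieves this.
Need 3^k ≥ 8: 3^1 = 3 < 8 ≤ 3^2 = 9
k = ⌈log₃(8)⌉ = 2

2


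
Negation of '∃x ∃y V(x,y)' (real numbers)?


Original: ∃x ∃y V(x,y)
Rule: ¬∀→∃, ¬∃→∀, negate predicate.
Negation: ∀x ∀y ¬V(x,y)

∀x ∀y ¬V(x,y)


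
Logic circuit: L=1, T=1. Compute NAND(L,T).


L AND T = 1
NOT(1) = 0

0


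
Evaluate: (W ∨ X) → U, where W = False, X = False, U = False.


W = False, X = False, U = False
Step 1: W ∨ X = False OR False = False
Step 2: (False) → U: false only when antecedent=True and U=False.
Result: True

True


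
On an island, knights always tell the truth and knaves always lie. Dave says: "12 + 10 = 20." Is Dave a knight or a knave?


Statement: "12 + 10 = 20."
Actual: 12 + 10 = 22
Claimed: 20
Statement is FALSE → Dave lies → Knave

Knave


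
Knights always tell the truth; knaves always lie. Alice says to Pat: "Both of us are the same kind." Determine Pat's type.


Alice says: "Both of us are the same kind."
Case 1: Alice is a Knight (truth-teller)
  Statement is true → they ARE the same → Pat is also a Knight
Case 2: Alice is a Knave (liar)
  Statement is false → they are NOT the same → Pat is a Knight
In both cases, Pat is a Knight.

Knight


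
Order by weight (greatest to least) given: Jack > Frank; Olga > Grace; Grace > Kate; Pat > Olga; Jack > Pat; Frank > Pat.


Constraints: Jack > Frank; Olga > Grace; Grace > Kate; Pat > Olga; Jack > Pat; Frank > Pat
Method: at each step, the next-highest is the one remaining person who never appears on the smaller side of a constraint between remaining people.
  Step 1: remaining {Jack, Olga, Kate, Pat, Grace, Frank}; on the smaller side: {Olga, Kate, Pat, Grace, Frank} → Jack is next (Jack > Frank; Jack > Pat).
  Step 2: remaining {Olga, Kate, Pat, Grace, Frank}; on the smaller side: {Olga, Kate, Pat, Grace} → Frank is next (Frank > Pat).
  Step 3: remaining {Olga, Kate, Pat, Grace}; on the smaller side: {Olga, Kate, Grace} → Pat is next (Pat > Olga).
  Step 4: remaining {Olga, Kate, Grace}; on the smaller side: {Kate, Grace} → Olga is next (Olga > Grace).
  Step 5: remaining {Kate, Grace}; on the smaller side: {Kate} → Grace is next (Grace > Kate).
  Step 6: only Kate remains → lowest.
Final ranking (highest to lowest):

Jack > Frank > Pat > Olga > Grace > Kate


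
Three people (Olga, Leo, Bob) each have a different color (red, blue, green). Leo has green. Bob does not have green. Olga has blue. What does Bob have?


From clues:
  Olga → blue
  Leo → green
By elimination, Bob gets the remaining.

red


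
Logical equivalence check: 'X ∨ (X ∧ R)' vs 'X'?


Expression 1: X ∨ (X ∧ R)
Expression 2: X
Truth table (X R | Expr1 Expr2):
  T T |   T     T
  T F |   T     T
  F T |   F     F
  F F |   F     F
All 4 rows agree, so the expressions are logically equivalent.

Yes


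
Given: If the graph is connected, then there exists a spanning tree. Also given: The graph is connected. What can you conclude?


Modus ponens: P → Q, P ⊢ Q
P: the graph is connected
Q: there exists a spanning tree
We have P → Q and P is true.
By modus ponens, Q must be true.

There exists a spanning tree


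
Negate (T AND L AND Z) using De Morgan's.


De Morgan's law: ¬(P ∧ Q ∧ R) ≡ ¬P ∨ ¬Q ∨ ¬R
¬(T ∧ L ∧ Z) = ¬T ∨ ¬L ∨ ¬Z

¬T ∨ ¬L ∨ ¬Z


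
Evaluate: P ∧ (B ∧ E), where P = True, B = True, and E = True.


P = True, B = True, E = True
Step 1: B ∧ E = True AND True = True
Step 2: P ∧ True = True AND True = True
AND is true only when ALL operands are true.

True


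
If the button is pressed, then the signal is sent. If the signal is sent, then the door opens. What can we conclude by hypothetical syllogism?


Hypothetical syllogism: P → Q, Q → R ⊢ P → R
Premise 1: the button is pressed → the signal is sent
Premise 2: the signal is sent → the door opens
Chain the implications: the middle term (the signal is sent) links the two.
Conclusion: If the button is pressed, then the door opens.

If the button is pressed, then the door opens.


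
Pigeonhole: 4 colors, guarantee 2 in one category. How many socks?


Pigeonhole: to guarantee k in one of n categories, need (k-1)×n + 1.
k = 2, n = 4
Minimum = (2-1) × 4 + 1 = 1 × 4 + 1

5


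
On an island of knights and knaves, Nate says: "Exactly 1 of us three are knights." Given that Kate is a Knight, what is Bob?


Nate claims exactly 1 knights among Nate, Kate, Bob.
Given: Kate is a Knight.

Case 1: Nate is a Knight (tells truth)
  Then exactly 1 of the three are knights.
  Counting Nate, Kate: 2 knight(s) so far. Need -1 more → impossible.
Case 2: Nate is a Knave (lies)
  Then the count is NOT 1.
  If Bob = Knave, count = 1 = 1 → claim would be true, contradicts lie.
  If Bob = Knight, count = 2 ≠ 1 → lie confirmed ✓

Bob is a Knight.

Knight


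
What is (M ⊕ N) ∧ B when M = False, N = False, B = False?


M = False, N = False, B = False
Step 1: M ⊕ N = False XOR False = False
Step 2: False ∧ B = False AND False = False
XOR true when exactly one of M,N is true; then AND with B.

False


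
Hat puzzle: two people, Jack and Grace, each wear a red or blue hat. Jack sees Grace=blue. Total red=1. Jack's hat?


Total red = 1, Grace = blue
Red accounted for: 0
Remaining for Jack: 1
Jack's hat is red.

red


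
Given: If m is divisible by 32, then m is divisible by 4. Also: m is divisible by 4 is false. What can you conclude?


Modus tollens: P → Q, ¬Q ⊢ ¬P
P: m is divisible by 32
Q: m is divisible by 4
We have P → Q and Q is false.
By modus tollens, P must be false.

It is not the case that m is divisible by 32


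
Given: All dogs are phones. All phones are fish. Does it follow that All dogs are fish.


Premise 1: All dogs are phones.
Premise 2: All phones are fish.
Conclusion: All dogs are fish.
Barbara syllogism (AAA-1): All A are B, All B are C → All A are C.
Middle term (phones) distributed in premise 2.

Valid


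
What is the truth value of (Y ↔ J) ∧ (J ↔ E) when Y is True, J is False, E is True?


Y = True, J = False, E = True
Step 1: Y ↔ J is true when Y and J have the same value. Result: False
Step 2: J ↔ E is true when J and E have the same value. Result: False
Step 3: False ∧ False = False

False


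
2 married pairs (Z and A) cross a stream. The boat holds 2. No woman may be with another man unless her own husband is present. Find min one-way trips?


Label couples Z and A.
1. WZ+WA → (far: WZ,WA; near: HZ,HA)
2. WZ ←   (far: WA; near: HZ,HA,WZ)
3. HZ+HA → (far: HZ,HA,WA; near: WZ)
4. HZ ←   (far: HA,WA; near: HZ,WZ)  — HZ returns, since WZ is alone on near bank
5. HZ+WZ → (far: all four; near: empty)
Every state respects the constraint.
Minimum trips = 5

5


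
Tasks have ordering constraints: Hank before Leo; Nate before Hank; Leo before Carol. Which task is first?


Constraints: Hank before Leo; Nate before Hank; Leo before Carol
The first task can have nothing scheduled before it, so it must never appear on the right of a 'before'.
Tasks appearing after some 'before': Leo, Hank, Carol.
The only task not in that list is Nate → it is first.

Nate


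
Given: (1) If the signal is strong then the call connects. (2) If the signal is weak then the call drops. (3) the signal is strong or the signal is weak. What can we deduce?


Constructive dilemma: (P → Q) ∧ (R → S), P ∨ R ⊢ Q ∨ S
Premise 1: the signal is strong → the call connects
Premise 2: the signal is weak → the call drops
Premise 3: the signal is strong ∨ the signal is weak
Case 1: Assuming the signal is strong, then by Premise 1, the call connects.
Case 2: Assuming the signal is weak, then by Premise 2, the call drops.
Since one of the signal is strong or the signal is weak must hold, we get the call connects or the call drops.

The call connects or the call drops.


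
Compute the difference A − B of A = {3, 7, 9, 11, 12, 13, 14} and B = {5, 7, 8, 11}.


A = {3, 7, 9, 11, 12, 13, 14}
B = {5, 7, 8, 11}
Operation: difference A − B
In A but not B: 3, 9, 12, 13, 14

{3, 9, 12, 13, 14}


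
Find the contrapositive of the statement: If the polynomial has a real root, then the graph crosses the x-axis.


Original: If the polynomial has a real root, then the graph crosses the x-axis
Contrapositive: If ¬Q, then ¬P
Negate Q: not (the graph crosses the x-axis)
Negate P: not (the polynomial has a real root)

If not (the graph crosses the x-axis), then not (the polynomial has a real root).


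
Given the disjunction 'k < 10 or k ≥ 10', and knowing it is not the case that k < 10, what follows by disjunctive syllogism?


Disjunctive syllogism: P ∨ Q, ¬P ⊢ Q
Disjunction: k < 10 ∨ k ≥ 10
We know it is not the case that k < 10.
By disjunctive syllogism, the other disjunct must be true.

k ≥ 10


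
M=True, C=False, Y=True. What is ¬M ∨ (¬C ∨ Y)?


M = True, C = False, Y = True
Expression: ¬M ∨ (¬C ∨ Y)
Step 1: ¬C = NOT False = True
Step 2: ¬C ∨ Y = True OR True = True
Step 3: ¬M = NOT True = False
Step 4: (False) ∨ (True) = False OR True = True

True


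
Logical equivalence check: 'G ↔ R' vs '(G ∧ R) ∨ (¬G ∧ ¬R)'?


Expression 1: G ↔ R
Expression 2: (G ∧ R) ∨ (¬G ∧ ¬R)
Truth table (G R | Expr1 Expr2):
  T T |   T     T
  T F |   F     F
  F T |   F     F
  F F |   T     T
All 4 rows agree, so the expressions are logically equivalent.

Yes


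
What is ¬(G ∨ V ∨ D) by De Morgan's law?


De Morgan's law: ¬(P ∨ Q ∨ R) ≡ ¬P ∧ ¬Q ∧ ¬R
¬(G ∨ V ∨ D) = ¬G ∧ ¬V ∧ ¬D

¬G ∧ ¬V ∧ ¬D


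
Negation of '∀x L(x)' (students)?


Original: ∀x L(x)
Rule: ¬∀→∃, ¬∃→∀, negate predicate.
Negation: ∃x ¬L(x)

∃x ¬L(x)


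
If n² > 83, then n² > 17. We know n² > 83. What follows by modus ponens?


Modus ponens: P → Q, P ⊢ Q
P: n² > 83
Q: n² > 17
We have P → Q and P is true.
By modus ponens, Q must be true.

n² > 17


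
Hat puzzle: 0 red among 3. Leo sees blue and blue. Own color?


Total red = 0, seen red = 0
Own red = 0 - 0 = 0
Leo's hat is blue.

blue


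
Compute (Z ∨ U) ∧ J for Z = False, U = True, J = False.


Z = False, U = True, J = False
Step 1: Z ∨ U = False OR True = True
Step 2: True ∧ J = True AND False = False
OR is true when at least one operand is true; AND requires both.

False


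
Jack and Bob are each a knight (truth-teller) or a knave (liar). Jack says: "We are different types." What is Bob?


Jack says: "We are different types."
Case 1: Jack is a Knight (truth-teller)
  Statement is true → they ARE different → Bob is a Knave
Case 2: Jack is a Knave (liar)
  Statement is false → they are NOT different → Bob is a Knave
In both cases, Bob is a Knave.

Knave


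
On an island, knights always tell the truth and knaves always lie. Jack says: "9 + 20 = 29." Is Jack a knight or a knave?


Statement: "9 + 20 = 29."
Actual: 9 + 20 = 29
Claimed: 29
Statement is TRUE → Jack tells the truth → Knight

Knight
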